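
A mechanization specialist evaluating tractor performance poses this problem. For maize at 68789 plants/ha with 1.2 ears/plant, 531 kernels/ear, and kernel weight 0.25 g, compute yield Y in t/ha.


Y = density * ears * kernels * kw
  = 68789 * 1.2 * 531 * 0.25 g/ha
  = 10958087.70 g/ha
  = 10958.09 kg/ha = 10.96 t/ha


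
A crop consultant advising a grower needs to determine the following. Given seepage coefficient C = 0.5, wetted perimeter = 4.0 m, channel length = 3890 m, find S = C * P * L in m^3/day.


S = C * P * L
  = 0.5 * 4.0 * 3890
  = 7780 m^3/day


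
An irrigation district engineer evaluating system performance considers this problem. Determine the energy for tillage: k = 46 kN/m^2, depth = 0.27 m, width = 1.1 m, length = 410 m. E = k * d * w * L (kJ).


E = k * d * w * L
  = 46 * 0.27 * 1.1 * 410
  = 5601.42 kJ


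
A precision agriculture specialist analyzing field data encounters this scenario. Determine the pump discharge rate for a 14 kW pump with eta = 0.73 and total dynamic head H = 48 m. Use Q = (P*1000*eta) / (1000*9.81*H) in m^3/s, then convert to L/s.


Q = (P * 1000 * eta) / (rho * g * H)
  = (14 * 1000 * 0.73) / (1000 * 9.81 * 48)
  = 10220 / 470880
  = 0.02170 m^3/s = 21.70 L/s


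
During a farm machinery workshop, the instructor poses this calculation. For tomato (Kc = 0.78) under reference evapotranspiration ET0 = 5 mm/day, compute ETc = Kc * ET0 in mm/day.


ETc = Kc * ET0
    = 0.78 * 5
    = 3.90 mm/day


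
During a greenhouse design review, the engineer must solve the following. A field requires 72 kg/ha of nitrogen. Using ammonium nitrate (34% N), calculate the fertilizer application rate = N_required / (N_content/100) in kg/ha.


Rate = N_required / (N_content / 100)
     = 72 / (34 / 100)
     = 72 / 0.34
     = 211.76 kg/ha


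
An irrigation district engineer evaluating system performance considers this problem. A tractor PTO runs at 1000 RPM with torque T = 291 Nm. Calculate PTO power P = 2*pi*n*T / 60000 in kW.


P = 2*pi*n*T / 60000
  = 2*pi * 1000 * 291 / 60000
  = 1828406.92 / 60000
  = 30.47 kW


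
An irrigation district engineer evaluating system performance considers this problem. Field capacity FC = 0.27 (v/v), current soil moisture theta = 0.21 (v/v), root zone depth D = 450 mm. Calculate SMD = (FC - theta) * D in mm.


SMD = (FC - theta) * D
    = (0.27 - 0.21) * 450
    = 0.060 * 450
    = 27 mm


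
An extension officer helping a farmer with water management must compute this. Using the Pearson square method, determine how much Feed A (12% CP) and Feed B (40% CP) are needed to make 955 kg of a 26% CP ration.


parts_A = CP_b - target = 40 - 26 = 14
parts_B = target - CP_a = 26 - 12 = 14
total_parts = 14 + 14 = 28
Feed A = 955 * 14 / 28 = 477.50 kg
Feed B = 955 * 14 / 28 = 477.50 kg


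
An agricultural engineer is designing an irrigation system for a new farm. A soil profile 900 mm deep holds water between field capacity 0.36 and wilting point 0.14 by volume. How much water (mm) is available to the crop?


AW = (FC - WP) * D
   = (0.36 - 0.14) * 900
   = 0.22 * 900
   = 198 mm


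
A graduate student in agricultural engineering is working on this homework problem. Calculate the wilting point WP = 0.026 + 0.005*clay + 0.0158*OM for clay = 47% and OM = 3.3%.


WP = 0.026 + 0.005*47 + 0.0158*3.3
   = 0.026 + 0.2350 + 0.0521
   = 0.3131


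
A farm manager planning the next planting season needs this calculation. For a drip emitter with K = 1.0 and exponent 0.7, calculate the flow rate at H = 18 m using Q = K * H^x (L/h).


Q = K * H^x
  = 1.0 * 18^0.7
  = 1.0 * 7.5629
  = 7.56 L/h


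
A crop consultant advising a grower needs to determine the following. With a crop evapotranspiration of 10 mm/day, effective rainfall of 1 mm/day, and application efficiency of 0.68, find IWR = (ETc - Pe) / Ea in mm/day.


IWR = (ETc - Pe) / Ea
    = (10 - 1) / 0.68
    = 9 / 0.68
    = 13.24 mm/day


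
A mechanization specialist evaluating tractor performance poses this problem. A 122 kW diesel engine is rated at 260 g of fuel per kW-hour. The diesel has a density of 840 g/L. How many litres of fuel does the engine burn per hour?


FC = P * BSFC / rho_fuel
   = 122 * 260 / 840
   = 31720 / 840
   = 37.76 L/h


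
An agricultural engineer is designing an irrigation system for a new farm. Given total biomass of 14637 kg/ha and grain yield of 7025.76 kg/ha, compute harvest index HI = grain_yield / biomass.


HI = grain_yield / biomass
   = 7025.76 / 14637
   = 0.48


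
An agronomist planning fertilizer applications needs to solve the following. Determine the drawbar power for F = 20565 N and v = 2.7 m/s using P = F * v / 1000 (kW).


P = F * v / 1000
  = 20565 * 2.7 / 1000
  = 55525.50 / 1000
  = 55.53 kW


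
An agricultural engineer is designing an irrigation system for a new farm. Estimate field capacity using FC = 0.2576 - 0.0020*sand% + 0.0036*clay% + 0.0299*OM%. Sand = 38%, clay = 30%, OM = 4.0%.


FC = 0.2576 - 0.0020*38 + 0.0036*30 + 0.0299*4.0
   = 0.2576 - 0.0760 + 0.1080 + 0.1196
   = 0.4092


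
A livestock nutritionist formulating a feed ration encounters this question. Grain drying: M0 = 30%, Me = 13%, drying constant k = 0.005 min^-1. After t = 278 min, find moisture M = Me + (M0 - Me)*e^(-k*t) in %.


M = Me + (M0 - Me) * e^(-k*t)
  = 13 + (30 - 13) * e^(-0.005*278)
  = 13 + 17 * e^(-1.390)
  = 13 + 17 * 0.24908
  = 13 + 4.2343
  = 17.23%


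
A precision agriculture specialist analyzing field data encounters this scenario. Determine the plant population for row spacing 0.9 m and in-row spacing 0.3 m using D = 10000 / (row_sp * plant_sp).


D = 10000 / (row_sp * plant_sp)
  = 10000 / (0.9 * 0.3)
  = 10000 / 0.2700
  = 37037.04 plants/ha


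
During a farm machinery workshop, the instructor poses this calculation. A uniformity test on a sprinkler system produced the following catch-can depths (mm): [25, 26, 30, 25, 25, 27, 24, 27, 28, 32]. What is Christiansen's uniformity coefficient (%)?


xbar = 269 / 10 = 26.900
sum|xi - xbar| = 19
CU = 100 * (1 - 19 / (10 * 26.900))
   = 100 * (1 - 0.0706)
   = 92.94%


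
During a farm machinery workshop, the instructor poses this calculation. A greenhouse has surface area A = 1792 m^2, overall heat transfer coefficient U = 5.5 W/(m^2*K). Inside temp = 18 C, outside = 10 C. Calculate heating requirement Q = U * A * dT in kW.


dT = 18 - (10) = 8 K
Q = U * A * dT
  = 5.5 * 1792 * 8
  = 78848 W = 78.85 kW


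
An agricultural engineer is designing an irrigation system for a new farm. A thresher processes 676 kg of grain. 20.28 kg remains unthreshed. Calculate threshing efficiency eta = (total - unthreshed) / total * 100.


eta = (total - unthreshed) / total * 100
    = (676 - 20.28) / 676 * 100
    = 655.72 / 676 * 100
    = 97%


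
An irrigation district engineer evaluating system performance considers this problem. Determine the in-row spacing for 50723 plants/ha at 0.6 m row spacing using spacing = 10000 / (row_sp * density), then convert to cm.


spacing = 10000 / (row_sp * density)
        = 10000 / (0.6 * 50723)
        = 10000 / 30433.80
        = 0.32858 m = 32.86 cm


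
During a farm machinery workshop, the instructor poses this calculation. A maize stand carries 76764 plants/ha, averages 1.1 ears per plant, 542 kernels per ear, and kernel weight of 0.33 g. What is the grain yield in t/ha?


Y = density * ears * kernels * kw
  = 76764 * 1.1 * 542 * 0.33 g/ha
  = 15103009.94 g/ha
  = 15103.01 kg/ha = 15.10 t/ha


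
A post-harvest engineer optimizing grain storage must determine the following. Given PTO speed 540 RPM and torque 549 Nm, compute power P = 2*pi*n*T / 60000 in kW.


P = 2*pi*n*T / 60000
  = 2*pi * 540 * 549 / 60000
  = 1862713.12 / 60000
  = 31.05 kW


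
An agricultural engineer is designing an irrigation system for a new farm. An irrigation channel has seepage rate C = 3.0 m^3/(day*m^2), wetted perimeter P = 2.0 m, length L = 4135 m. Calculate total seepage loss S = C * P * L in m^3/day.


S = C * P * L
  = 3.0 * 2.0 * 4135
  = 24810 m^3/day


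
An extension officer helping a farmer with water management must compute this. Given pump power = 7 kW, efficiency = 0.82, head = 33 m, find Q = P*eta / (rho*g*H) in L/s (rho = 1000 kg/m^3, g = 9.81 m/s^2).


Q = (P * 1000 * eta) / (rho * g * H)
  = (7 * 1000 * 0.82) / (1000 * 9.81 * 33)
  = 5740 / 323730
  = 0.01773 m^3/s = 17.73 L/s


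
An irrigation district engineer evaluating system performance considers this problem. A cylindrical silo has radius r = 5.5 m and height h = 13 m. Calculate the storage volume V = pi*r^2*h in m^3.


V = pi * r^2 * h
  = pi * 5.5^2 * 13
  = pi * 30.25 * 13
  = 1235.43 m^3


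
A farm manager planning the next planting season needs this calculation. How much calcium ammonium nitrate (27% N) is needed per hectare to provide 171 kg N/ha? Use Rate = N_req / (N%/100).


Rate = N_required / (N_content / 100)
     = 171 / (27 / 100)
     = 171 / 0.27
     = 633.33 kg/ha


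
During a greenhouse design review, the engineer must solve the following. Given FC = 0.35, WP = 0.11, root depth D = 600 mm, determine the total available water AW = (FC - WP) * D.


AW = (FC - WP) * D
   = (0.35 - 0.11) * 600
   = 0.24 * 600
   = 144 mm


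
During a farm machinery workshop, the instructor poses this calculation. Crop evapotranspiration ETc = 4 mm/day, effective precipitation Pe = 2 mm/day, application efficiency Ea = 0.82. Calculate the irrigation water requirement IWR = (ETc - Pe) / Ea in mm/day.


IWR = (ETc - Pe) / Ea
    = (4 - 2) / 0.82
    = 2 / 0.82
    = 2.44 mm/day


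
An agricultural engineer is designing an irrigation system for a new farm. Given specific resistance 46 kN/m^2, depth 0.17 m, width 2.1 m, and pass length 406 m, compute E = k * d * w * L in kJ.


E = k * d * w * L
  = 46 * 0.17 * 2.1 * 406
  = 6667.33 kJ


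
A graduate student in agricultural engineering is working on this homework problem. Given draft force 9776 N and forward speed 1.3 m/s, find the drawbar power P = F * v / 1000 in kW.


P = F * v / 1000
  = 9776 * 1.3 / 1000
  = 12708.80 / 1000
  = 12.71 kW


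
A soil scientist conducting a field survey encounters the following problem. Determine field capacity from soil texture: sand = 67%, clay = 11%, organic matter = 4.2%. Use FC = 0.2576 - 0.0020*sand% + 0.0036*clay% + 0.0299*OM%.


FC = 0.2576 - 0.0020*67 + 0.0036*11 + 0.0299*4.2
   = 0.2576 - 0.1340 + 0.0396 + 0.1256
   = 0.2888


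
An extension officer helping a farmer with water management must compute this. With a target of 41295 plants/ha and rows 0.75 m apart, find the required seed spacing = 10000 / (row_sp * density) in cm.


spacing = 10000 / (row_sp * density)
        = 10000 / (0.75 * 41295)
        = 10000 / 30971.25
        = 0.32288 m = 32.29 cm


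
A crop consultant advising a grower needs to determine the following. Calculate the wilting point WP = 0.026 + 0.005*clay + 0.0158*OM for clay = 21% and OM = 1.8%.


WP = 0.026 + 0.005*21 + 0.0158*1.8
   = 0.026 + 0.1050 + 0.0284
   = 0.1594


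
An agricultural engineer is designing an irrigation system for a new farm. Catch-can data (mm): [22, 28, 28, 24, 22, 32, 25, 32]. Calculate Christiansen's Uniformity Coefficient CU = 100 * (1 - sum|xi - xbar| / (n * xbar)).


xbar = 213 / 8 = 26.625
sum|xi - xbar| = 27
CU = 100 * (1 - 27 / (8 * 26.625))
   = 100 * (1 - 0.1268)
   = 87.32%


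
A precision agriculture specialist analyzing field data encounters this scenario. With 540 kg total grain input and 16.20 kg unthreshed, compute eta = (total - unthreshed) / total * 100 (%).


eta = (total - unthreshed) / total * 100
    = (540 - 16.20) / 540 * 100
    = 523.80 / 540 * 100
    = 97%


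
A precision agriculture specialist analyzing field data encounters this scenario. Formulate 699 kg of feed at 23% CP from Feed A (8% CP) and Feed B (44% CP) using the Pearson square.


parts_A = CP_b - target = 44 - 23 = 21
parts_B = target - CP_a = 23 - 8 = 15
total_parts = 21 + 15 = 36
Feed A = 699 * 21 / 36 = 407.75 kg
Feed B = 699 * 15 / 36 = 291.25 kg

407.75 kg


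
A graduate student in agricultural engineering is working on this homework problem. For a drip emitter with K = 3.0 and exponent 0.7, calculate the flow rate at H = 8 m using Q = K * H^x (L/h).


Q = K * H^x
  = 3.0 * 8^0.7
  = 3.0 * 4.2871
  = 12.86 L/h


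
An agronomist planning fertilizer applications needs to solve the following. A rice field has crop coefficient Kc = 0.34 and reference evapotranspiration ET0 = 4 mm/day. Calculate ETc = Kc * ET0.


ETc = Kc * ET0
    = 0.34 * 4
    = 1.36 mm/day


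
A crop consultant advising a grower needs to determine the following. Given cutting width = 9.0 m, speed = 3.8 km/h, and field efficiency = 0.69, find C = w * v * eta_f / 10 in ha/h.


C = w * v * eta_f / 10
  = 9.0 * 3.8 * 0.69 / 10
  = 23.60 / 10
  = 2.36 ha/h


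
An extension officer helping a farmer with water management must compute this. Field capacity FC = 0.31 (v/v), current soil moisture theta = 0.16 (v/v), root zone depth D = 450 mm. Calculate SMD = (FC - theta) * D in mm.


SMD = (FC - theta) * D
    = (0.31 - 0.16) * 450
    = 0.150 * 450
    = 67.50 mm


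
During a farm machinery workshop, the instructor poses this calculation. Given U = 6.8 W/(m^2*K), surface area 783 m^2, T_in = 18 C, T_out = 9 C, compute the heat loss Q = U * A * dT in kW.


dT = 18 - (9) = 9 K
Q = U * A * dT
  = 6.8 * 783 * 9
  = 47919.60 W = 47.92 kW


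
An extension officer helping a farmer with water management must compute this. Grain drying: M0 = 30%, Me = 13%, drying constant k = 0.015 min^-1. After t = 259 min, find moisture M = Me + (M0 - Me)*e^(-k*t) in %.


M = Me + (M0 - Me) * e^(-k*t)
  = 13 + (30 - 13) * e^(-0.015*259)
  = 13 + 17 * e^(-3.885)
  = 13 + 17 * 0.02055
  = 13 + 0.3493
  = 13.35%


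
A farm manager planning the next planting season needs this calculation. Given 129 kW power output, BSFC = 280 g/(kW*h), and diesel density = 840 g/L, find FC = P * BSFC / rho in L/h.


FC = P * BSFC / rho_fuel
   = 129 * 280 / 840
   = 36120 / 840
   = 43 L/h


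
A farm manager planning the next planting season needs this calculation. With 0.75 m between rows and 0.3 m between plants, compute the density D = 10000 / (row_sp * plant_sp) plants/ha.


D = 10000 / (row_sp * plant_sp)
  = 10000 / (0.75 * 0.3)
  = 10000 / 0.2250
  = 44444.44 plants/ha


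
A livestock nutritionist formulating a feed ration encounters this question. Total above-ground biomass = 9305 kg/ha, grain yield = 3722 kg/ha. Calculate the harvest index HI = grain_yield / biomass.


HI = grain_yield / biomass
   = 3722 / 9305
   = 0.40


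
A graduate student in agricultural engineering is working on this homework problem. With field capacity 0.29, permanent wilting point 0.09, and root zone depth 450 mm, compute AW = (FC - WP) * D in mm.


AW = (FC - WP) * D
   = (0.29 - 0.09) * 450
   = 0.20 * 450
   = 90 mm


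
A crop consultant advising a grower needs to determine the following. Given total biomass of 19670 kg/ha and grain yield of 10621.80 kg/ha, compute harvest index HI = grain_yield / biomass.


HI = grain_yield / biomass
   = 10621.80 / 19670
   = 0.54


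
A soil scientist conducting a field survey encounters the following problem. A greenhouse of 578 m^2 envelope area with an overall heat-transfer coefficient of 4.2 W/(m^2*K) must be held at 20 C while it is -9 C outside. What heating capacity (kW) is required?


dT = 20 - (-9) = 29 K
Q = U * A * dT
  = 4.2 * 578 * 29
  = 70400.40 W = 70.40 kW


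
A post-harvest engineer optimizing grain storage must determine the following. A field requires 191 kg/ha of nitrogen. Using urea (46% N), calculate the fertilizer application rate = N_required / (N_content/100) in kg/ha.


Rate = N_required / (N_content / 100)
     = 191 / (46 / 100)
     = 191 / 0.46
     = 415.22 kg/ha


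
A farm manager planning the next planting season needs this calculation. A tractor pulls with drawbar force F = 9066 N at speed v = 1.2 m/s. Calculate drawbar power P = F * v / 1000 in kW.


P = F * v / 1000
  = 9066 * 1.2 / 1000
  = 10879.20 / 1000
  = 10.88 kW


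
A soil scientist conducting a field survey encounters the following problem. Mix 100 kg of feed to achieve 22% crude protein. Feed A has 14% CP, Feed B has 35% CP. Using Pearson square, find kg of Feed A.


parts_A = CP_b - target = 35 - 22 = 13
parts_B = target - CP_a = 22 - 14 = 8
total_parts = 13 + 8 = 21
Feed A = 100 * 13 / 21 = 61.90 kg
Feed B = 100 * 8 / 21 = 38.10 kg

61.90 kg


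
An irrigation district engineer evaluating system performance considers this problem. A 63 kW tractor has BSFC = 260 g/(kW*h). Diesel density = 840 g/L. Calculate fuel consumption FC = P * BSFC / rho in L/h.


FC = P * BSFC / rho_fuel
   = 63 * 260 / 840
   = 16380 / 840
   = 19.50 L/h


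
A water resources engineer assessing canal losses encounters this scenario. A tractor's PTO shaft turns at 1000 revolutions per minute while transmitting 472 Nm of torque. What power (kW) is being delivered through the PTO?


P = 2*pi*n*T / 60000
  = 2*pi * 1000 * 472 / 60000
  = 2965663.46 / 60000
  = 49.43 kW


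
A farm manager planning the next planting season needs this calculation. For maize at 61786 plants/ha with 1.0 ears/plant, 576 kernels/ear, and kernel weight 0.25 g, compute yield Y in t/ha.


Y = density * ears * kernels * kw
  = 61786 * 1.0 * 576 * 0.25 g/ha
  = 8897184 g/ha
  = 8897.18 kg/ha = 8.90 t/ha


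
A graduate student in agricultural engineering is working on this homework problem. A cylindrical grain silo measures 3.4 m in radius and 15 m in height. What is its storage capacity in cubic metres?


V = pi * r^2 * h
  = pi * 3.4^2 * 15
  = pi * 11.56 * 15
  = 544.75 m^3


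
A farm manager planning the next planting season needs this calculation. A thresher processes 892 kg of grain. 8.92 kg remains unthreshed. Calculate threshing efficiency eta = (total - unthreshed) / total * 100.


eta = (total - unthreshed) / total * 100
    = (892 - 8.92) / 892 * 100
    = 883.08 / 892 * 100
    = 99%


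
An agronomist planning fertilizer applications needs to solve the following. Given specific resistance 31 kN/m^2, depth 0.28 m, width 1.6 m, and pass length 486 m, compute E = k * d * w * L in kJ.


E = k * d * w * L
  = 31 * 0.28 * 1.6 * 486
  = 6749.57 kJ


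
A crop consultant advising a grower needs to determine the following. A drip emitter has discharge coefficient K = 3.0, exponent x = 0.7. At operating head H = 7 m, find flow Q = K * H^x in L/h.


Q = K * H^x
  = 3.0 * 7^0.7
  = 3.0 * 3.9045
  = 11.71 L/h


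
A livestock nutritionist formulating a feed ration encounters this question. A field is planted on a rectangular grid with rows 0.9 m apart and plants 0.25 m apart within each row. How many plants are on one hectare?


D = 10000 / (row_sp * plant_sp)
  = 10000 / (0.9 * 0.25)
  = 10000 / 0.2250
  = 44444.44 plants/ha


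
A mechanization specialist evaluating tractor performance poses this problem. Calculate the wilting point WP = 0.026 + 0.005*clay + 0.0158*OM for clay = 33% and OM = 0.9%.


WP = 0.026 + 0.005*33 + 0.0158*0.9
   = 0.026 + 0.1650 + 0.0142
   = 0.2052


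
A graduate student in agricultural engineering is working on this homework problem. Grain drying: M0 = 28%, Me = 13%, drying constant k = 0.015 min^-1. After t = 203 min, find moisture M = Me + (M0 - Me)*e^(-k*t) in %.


M = Me + (M0 - Me) * e^(-k*t)
  = 13 + (28 - 13) * e^(-0.015*203)
  = 13 + 15 * e^(-3.045)
  = 13 + 15 * 0.04760
  = 13 + 0.7139
  = 13.71%


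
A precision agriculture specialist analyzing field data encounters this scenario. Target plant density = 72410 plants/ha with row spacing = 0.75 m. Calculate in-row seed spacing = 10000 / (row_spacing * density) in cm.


spacing = 10000 / (row_sp * density)
        = 10000 / (0.75 * 72410)
        = 10000 / 54307.50
        = 0.18414 m = 18.41 cm


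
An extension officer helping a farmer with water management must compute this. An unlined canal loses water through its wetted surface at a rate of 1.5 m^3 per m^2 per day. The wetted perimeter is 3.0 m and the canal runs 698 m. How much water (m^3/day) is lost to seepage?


S = C * P * L
  = 1.5 * 3.0 * 698
  = 3141 m^3/day


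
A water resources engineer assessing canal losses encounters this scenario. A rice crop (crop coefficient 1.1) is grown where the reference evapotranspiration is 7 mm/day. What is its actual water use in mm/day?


ETc = Kc * ET0
    = 1.1 * 7
    = 7.70 mm/day


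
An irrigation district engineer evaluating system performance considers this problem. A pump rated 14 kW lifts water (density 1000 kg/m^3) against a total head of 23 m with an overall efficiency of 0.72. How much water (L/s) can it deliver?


Q = (P * 1000 * eta) / (rho * g * H)
  = (14 * 1000 * 0.72) / (1000 * 9.81 * 23)
  = 10080 / 225630
  = 0.04467 m^3/s = 44.67 L/s


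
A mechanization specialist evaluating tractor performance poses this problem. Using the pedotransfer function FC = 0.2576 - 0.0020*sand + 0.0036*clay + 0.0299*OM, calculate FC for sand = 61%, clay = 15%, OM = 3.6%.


FC = 0.2576 - 0.0020*61 + 0.0036*15 + 0.0299*3.6
   = 0.2576 - 0.1220 + 0.0540 + 0.1076
   = 0.2972


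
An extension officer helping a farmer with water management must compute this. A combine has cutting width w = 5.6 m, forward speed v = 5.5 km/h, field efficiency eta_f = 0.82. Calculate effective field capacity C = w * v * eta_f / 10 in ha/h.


C = w * v * eta_f / 10
  = 5.6 * 5.5 * 0.82 / 10
  = 25.26 / 10
  = 2.53 ha/h


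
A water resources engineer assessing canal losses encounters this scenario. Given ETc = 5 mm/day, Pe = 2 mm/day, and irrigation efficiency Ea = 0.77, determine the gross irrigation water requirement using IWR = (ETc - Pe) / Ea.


IWR = (ETc - Pe) / Ea
    = (5 - 2) / 0.77
    = 3 / 0.77
    = 3.90 mm/day


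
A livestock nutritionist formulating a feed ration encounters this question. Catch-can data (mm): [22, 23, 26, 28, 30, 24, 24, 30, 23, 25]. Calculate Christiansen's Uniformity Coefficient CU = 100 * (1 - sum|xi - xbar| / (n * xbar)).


xbar = 255 / 10 = 25.500
sum|xi - xbar| = 24
CU = 100 * (1 - 24 / (10 * 25.500))
   = 100 * (1 - 0.0941)
   = 90.59%


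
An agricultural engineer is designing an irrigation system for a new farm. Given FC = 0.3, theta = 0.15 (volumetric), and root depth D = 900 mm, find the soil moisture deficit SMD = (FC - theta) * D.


SMD = (FC - theta) * D
    = (0.3 - 0.15) * 900
    = 0.150 * 900
    = 135 mm


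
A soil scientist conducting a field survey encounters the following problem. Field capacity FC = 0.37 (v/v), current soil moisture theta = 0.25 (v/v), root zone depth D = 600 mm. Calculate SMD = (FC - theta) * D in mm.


SMD = (FC - theta) * D
    = (0.37 - 0.25) * 600
    = 0.120 * 600
    = 72 mm


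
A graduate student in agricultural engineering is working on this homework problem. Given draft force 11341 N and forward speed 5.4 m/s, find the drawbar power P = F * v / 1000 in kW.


P = F * v / 1000
  = 11341 * 5.4 / 1000
  = 61241.40 / 1000
  = 61.24 kW


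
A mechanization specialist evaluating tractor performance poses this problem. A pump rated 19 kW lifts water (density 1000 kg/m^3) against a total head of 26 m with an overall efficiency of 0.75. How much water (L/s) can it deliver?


Q = (P * 1000 * eta) / (rho * g * H)
  = (19 * 1000 * 0.75) / (1000 * 9.81 * 26)
  = 14250 / 255060
  = 0.05587 m^3/s = 55.87 L/s


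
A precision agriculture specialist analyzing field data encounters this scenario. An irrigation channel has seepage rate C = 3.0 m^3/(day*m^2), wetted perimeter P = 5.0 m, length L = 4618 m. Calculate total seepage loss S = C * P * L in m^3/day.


S = C * P * L
  = 3.0 * 5.0 * 4618
  = 69270 m^3/day


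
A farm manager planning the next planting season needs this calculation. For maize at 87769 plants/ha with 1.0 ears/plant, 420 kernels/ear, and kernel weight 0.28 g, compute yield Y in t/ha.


Y = density * ears * kernels * kw
  = 87769 * 1.0 * 420 * 0.28 g/ha
  = 10321634.40 g/ha
  = 10321.63 kg/ha = 10.32 t/ha


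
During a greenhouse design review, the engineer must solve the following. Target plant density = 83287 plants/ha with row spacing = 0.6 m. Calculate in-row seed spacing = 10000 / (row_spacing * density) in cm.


spacing = 10000 / (row_sp * density)
        = 10000 / (0.6 * 83287)
        = 10000 / 49972.20
        = 0.20011 m = 20.01 cm


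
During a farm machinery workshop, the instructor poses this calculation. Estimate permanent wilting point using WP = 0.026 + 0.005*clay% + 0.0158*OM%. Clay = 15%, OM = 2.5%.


WP = 0.026 + 0.005*15 + 0.0158*2.5
   = 0.026 + 0.0750 + 0.0395
   = 0.1405


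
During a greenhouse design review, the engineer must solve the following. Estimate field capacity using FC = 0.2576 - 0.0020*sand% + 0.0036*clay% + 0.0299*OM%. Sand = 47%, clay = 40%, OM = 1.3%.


FC = 0.2576 - 0.0020*47 + 0.0036*40 + 0.0299*1.3
   = 0.2576 - 0.0940 + 0.1440 + 0.0389
   = 0.3465


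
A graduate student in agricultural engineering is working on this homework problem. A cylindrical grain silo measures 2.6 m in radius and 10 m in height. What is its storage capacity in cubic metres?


V = pi * r^2 * h
  = pi * 2.6^2 * 10
  = pi * 6.76 * 10
  = 212.37 m^3


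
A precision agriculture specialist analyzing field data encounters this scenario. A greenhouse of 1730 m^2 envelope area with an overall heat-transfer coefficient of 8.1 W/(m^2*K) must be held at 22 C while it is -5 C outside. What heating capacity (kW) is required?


dT = 22 - (-5) = 27 K
Q = U * A * dT
  = 8.1 * 1730 * 27
  = 378351 W = 378.35 kW


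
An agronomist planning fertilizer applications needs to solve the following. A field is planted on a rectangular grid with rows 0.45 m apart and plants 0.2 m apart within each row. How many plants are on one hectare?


D = 10000 / (row_sp * plant_sp)
  = 10000 / (0.45 * 0.2)
  = 10000 / 0.0900
  = 111111.11 plants/ha


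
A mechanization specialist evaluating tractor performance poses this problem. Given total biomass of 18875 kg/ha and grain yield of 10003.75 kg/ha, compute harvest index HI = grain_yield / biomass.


HI = grain_yield / biomass
   = 10003.75 / 18875
   = 0.53


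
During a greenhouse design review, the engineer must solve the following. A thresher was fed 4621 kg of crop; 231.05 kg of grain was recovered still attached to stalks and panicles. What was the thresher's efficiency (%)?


eta = (total - unthreshed) / total * 100
    = (4621 - 231.05) / 4621 * 100
    = 4389.95 / 4621 * 100
    = 95%


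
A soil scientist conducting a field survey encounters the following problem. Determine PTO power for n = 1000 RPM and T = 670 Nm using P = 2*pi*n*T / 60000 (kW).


P = 2*pi*n*T / 60000
  = 2*pi * 1000 * 670 / 60000
  = 4209734.16 / 60000
  = 70.16 kW


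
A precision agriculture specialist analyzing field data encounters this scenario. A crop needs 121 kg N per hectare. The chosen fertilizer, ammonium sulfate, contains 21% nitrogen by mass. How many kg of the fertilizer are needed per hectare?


Rate = N_required / (N_content / 100)
     = 121 / (21 / 100)
     = 121 / 0.21
     = 576.19 kg/ha


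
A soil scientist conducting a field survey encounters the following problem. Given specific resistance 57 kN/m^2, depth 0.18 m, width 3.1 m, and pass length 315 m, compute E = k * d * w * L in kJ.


E = k * d * w * L
  = 57 * 0.18 * 3.1 * 315
  = 10018.89 kJ


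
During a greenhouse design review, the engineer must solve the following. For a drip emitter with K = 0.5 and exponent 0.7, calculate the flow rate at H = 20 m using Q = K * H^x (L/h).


Q = K * H^x
  = 0.5 * 20^0.7
  = 0.5 * 8.1418
  = 4.07 L/h


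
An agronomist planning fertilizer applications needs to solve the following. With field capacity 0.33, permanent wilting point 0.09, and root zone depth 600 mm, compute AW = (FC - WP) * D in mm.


AW = (FC - WP) * D
   = (0.33 - 0.09) * 600
   = 0.24 * 600
   = 144 mm


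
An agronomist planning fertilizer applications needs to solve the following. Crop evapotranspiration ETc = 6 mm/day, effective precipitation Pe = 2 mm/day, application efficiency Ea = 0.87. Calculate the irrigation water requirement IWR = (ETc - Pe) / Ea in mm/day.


IWR = (ETc - Pe) / Ea
    = (6 - 2) / 0.87
    = 4 / 0.87
    = 4.60 mm/day


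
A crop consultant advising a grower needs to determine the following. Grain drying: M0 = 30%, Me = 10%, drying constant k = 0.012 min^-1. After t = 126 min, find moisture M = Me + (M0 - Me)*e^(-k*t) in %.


M = Me + (M0 - Me) * e^(-k*t)
  = 10 + (30 - 10) * e^(-0.012*126)
  = 10 + 20 * e^(-1.512)
  = 10 + 20 * 0.22047
  = 10 + 4.4094
  = 14.41%


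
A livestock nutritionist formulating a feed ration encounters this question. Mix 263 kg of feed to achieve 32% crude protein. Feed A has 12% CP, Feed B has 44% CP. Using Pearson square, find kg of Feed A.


parts_A = CP_b - target = 44 - 32 = 12
parts_B = target - CP_a = 32 - 12 = 20
total_parts = 12 + 20 = 32
Feed A = 263 * 12 / 32 = 98.63 kg
Feed B = 263 * 20 / 32 = 164.38 kg

98.63 kg


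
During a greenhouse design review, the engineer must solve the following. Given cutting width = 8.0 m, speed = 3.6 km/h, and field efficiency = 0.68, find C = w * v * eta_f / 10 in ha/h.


C = w * v * eta_f / 10
  = 8.0 * 3.6 * 0.68 / 10
  = 19.58 / 10
  = 1.96 ha/h


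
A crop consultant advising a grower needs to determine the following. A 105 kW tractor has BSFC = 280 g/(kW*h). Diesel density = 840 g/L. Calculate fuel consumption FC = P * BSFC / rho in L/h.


FC = P * BSFC / rho_fuel
   = 105 * 280 / 840
   = 29400 / 840
   = 35 L/h


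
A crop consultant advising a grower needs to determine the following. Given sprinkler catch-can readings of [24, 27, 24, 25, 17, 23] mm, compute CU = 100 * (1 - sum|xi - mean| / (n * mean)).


xbar = 140 / 6 = 23.333
sum|xi - xbar| = 13.333
CU = 100 * (1 - 13.333 / (6 * 23.333))
   = 100 * (1 - 0.0952)
   = 90.48%


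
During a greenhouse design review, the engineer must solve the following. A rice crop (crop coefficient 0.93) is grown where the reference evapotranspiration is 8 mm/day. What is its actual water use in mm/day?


ETc = Kc * ET0
    = 0.93 * 8
    = 7.44 mm/day


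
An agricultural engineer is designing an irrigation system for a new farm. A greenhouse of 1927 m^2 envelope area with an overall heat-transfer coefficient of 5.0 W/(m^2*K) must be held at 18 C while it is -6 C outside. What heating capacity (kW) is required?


dT = 18 - (-6) = 24 K
Q = U * A * dT
  = 5.0 * 1927 * 24
  = 231240 W = 231.24 kW


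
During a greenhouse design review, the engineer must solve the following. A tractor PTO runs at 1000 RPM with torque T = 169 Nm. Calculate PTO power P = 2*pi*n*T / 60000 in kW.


P = 2*pi*n*T / 60000
  = 2*pi * 1000 * 169 / 60000
  = 1061858.32 / 60000
  = 17.70 kW


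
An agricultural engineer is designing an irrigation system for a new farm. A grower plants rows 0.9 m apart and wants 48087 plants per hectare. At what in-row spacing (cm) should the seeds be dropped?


spacing = 10000 / (row_sp * density)
        = 10000 / (0.9 * 48087)
        = 10000 / 43278.30
        = 0.23106 m = 23.11 cm


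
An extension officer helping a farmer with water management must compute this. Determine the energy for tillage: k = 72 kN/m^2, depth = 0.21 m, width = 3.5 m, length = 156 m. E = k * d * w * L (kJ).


E = k * d * w * L
  = 72 * 0.21 * 3.5 * 156
  = 8255.52 kJ


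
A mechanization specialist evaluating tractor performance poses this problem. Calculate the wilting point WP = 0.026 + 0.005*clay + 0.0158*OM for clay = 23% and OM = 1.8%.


WP = 0.026 + 0.005*23 + 0.0158*1.8
   = 0.026 + 0.1150 + 0.0284
   = 0.1694


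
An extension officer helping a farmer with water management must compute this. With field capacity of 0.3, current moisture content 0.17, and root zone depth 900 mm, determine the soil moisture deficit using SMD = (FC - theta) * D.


SMD = (FC - theta) * D
    = (0.3 - 0.17) * 900
    = 0.130 * 900
    = 117 mm


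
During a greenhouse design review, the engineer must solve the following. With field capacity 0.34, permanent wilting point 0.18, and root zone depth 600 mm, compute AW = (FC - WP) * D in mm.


AW = (FC - WP) * D
   = (0.34 - 0.18) * 600
   = 0.16 * 600
   = 96 mm


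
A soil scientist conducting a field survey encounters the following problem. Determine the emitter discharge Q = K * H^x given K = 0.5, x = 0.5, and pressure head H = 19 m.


Q = K * H^x
  = 0.5 * 19^0.5
  = 0.5 * 4.3589
  = 2.18 L/h


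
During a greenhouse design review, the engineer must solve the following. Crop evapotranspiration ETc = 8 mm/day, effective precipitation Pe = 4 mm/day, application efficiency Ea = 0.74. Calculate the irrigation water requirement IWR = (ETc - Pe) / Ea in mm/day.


IWR = (ETc - Pe) / Ea
    = (8 - 4) / 0.74
    = 4 / 0.74
    = 5.41 mm/day


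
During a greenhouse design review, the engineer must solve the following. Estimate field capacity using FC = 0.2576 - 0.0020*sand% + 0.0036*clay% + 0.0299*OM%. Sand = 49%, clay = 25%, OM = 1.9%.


FC = 0.2576 - 0.0020*49 + 0.0036*25 + 0.0299*1.9
   = 0.2576 - 0.0980 + 0.0900 + 0.0568
   = 0.3064


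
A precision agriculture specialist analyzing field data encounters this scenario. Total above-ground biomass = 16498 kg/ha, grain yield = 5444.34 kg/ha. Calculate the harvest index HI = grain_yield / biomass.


HI = grain_yield / biomass
   = 5444.34 / 16498
   = 0.33


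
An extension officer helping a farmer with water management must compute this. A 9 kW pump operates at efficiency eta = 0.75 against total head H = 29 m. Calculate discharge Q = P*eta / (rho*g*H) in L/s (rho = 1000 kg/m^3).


Q = (P * 1000 * eta) / (rho * g * H)
  = (9 * 1000 * 0.75) / (1000 * 9.81 * 29)
  = 6750 / 284490
  = 0.02373 m^3/s = 23.73 L/s


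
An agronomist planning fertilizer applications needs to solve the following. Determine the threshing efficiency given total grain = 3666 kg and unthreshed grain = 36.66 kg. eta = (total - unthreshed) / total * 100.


eta = (total - unthreshed) / total * 100
    = (3666 - 36.66) / 3666 * 100
    = 3629.34 / 3666 * 100
    = 99%


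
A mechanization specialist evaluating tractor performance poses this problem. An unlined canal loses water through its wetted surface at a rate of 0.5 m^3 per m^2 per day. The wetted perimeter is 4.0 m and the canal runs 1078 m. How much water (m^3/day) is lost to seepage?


S = C * P * L
  = 0.5 * 4.0 * 1078
  = 2156 m^3/day


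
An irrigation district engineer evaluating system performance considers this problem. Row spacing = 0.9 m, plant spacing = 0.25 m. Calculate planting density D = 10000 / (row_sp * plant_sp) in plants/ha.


D = 10000 / (row_sp * plant_sp)
  = 10000 / (0.9 * 0.25)
  = 10000 / 0.2250
  = 44444.44 plants/ha


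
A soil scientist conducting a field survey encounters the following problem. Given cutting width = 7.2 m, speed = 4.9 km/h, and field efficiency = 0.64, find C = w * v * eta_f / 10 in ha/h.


C = w * v * eta_f / 10
  = 7.2 * 4.9 * 0.64 / 10
  = 22.58 / 10
  = 2.26 ha/h


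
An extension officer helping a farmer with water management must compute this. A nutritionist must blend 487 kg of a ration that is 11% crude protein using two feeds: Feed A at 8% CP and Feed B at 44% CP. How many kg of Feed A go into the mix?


parts_A = CP_b - target = 44 - 11 = 33
parts_B = target - CP_a = 11 - 8 = 3
total_parts = 33 + 3 = 36
Feed A = 487 * 33 / 36 = 446.42 kg
Feed B = 487 * 3 / 36 = 40.58 kg

446.42 kg


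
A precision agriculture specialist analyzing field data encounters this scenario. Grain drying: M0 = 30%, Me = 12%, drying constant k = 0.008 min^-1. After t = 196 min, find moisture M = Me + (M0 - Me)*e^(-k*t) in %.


M = Me + (M0 - Me) * e^(-k*t)
  = 12 + (30 - 12) * e^(-0.008*196)
  = 12 + 18 * e^(-1.568)
  = 12 + 18 * 0.20846
  = 12 + 3.7523
  = 15.75%


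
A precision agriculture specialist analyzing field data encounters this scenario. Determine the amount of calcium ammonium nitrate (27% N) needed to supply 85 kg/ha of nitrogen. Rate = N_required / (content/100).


Rate = N_required / (N_content / 100)
     = 85 / (27 / 100)
     = 85 / 0.27
     = 314.81 kg/ha


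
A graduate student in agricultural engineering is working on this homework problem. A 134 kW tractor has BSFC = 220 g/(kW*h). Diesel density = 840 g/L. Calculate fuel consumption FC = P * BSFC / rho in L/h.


FC = P * BSFC / rho_fuel
   = 134 * 220 / 840
   = 29480 / 840
   = 35.10 L/h


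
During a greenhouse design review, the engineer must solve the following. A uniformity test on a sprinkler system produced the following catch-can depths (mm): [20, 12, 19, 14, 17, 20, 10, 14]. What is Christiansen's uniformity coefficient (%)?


xbar = 126 / 8 = 15.750
sum|xi - xbar| = 26
CU = 100 * (1 - 26 / (8 * 15.750))
   = 100 * (1 - 0.2063)
   = 79.37%


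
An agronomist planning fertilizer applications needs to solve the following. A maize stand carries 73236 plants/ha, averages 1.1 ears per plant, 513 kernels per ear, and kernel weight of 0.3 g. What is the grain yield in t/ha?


Y = density * ears * kernels * kw
  = 73236 * 1.1 * 513 * 0.3 g/ha
  = 12398122.44 g/ha
  = 12398.12 kg/ha = 12.40 t/ha


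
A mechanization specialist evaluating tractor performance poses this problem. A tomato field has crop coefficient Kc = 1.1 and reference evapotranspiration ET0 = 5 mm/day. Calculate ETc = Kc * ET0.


ETc = Kc * ET0
    = 1.1 * 5
    = 5.50 mm/day


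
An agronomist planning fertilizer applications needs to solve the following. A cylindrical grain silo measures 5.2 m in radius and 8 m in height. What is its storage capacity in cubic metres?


V = pi * r^2 * h
  = pi * 5.2^2 * 8
  = pi * 27.04 * 8
  = 679.59 m^3


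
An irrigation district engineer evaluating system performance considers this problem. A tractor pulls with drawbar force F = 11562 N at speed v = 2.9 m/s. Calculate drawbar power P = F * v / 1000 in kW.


P = F * v / 1000
  = 11562 * 2.9 / 1000
  = 33529.80 / 1000
  = 33.53 kW


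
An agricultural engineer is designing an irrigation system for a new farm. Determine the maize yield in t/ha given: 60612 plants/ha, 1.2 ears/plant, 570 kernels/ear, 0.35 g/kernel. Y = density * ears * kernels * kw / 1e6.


Y = density * ears * kernels * kw
  = 60612 * 1.2 * 570 * 0.35 g/ha
  = 14510512.80 g/ha
  = 14510.51 kg/ha = 14.51 t/ha


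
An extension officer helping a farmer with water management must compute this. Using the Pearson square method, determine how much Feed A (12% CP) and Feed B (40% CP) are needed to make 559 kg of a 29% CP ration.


parts_A = CP_b - target = 40 - 29 = 11
parts_B = target - CP_a = 29 - 12 = 17
total_parts = 11 + 17 = 28
Feed A = 559 * 11 / 28 = 219.61 kg
Feed B = 559 * 17 / 28 = 339.39 kg

219.61 kg


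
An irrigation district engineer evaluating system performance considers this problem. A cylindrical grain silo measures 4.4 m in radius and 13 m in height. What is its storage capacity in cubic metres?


V = pi * r^2 * h
  = pi * 4.4^2 * 13
  = pi * 19.36 * 13
  = 790.68 m^3


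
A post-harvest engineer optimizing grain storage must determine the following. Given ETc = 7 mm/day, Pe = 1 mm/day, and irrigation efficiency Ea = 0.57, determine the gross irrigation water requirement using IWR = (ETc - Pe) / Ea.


IWR = (ETc - Pe) / Ea
    = (7 - 1) / 0.57
    = 6 / 0.57
    = 10.53 mm/day


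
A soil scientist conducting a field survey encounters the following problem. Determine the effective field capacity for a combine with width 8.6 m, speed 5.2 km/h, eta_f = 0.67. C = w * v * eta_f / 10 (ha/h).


C = w * v * eta_f / 10
  = 8.6 * 5.2 * 0.67 / 10
  = 29.96 / 10
  = 3.00 ha/h
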